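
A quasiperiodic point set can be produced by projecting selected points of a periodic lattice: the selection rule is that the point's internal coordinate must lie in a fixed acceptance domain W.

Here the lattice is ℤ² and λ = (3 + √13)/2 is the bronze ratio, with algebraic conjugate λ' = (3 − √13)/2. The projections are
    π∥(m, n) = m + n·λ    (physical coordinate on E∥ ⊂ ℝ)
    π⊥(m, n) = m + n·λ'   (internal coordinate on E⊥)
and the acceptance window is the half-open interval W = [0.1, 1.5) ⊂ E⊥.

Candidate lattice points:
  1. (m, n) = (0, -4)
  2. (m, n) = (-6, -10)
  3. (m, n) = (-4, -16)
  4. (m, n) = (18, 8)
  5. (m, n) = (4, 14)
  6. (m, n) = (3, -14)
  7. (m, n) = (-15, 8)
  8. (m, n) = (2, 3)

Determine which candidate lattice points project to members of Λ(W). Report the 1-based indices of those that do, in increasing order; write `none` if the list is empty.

1, 3, 8

Compute λ' = (3−√13)/2 = -0.3028, so π⊥(m,n) = m -0.3028·n.
candidate 1: (m,n)=(0,-4) → π∥ = 0-4·λ ≈ -13.2111, π⊥ = 0-4·λ' ≈ 1.2111 ∈ [0.1, 1.5) ⇒ IN Λ
candidate 2: (m,n)=(-6,-10) → π∥ = -6-10·λ ≈ -39.0278, π⊥ = -6-10·λ' ≈ -2.9722 ∉ [0.1, 1.5) ⇒ out
candidate 3: (m,n)=(-4,-16) → π∥ = -4-16·λ ≈ -56.8444, π⊥ = -4-16·λ' ≈ 0.8444 ∈ [0.1, 1.5) ⇒ IN Λ
candidate 4: (m,n)=(18,8) → π∥ = 18+8·λ ≈ 44.4222, π⊥ = 18+8·λ' ≈ 15.5778 ∉ [0.1, 1.5) ⇒ out
candidate 5: (m,n)=(4,14) → π∥ = 4+14·λ ≈ 50.2389, π⊥ = 4+14·λ' ≈ -0.2389 ∉ [0.1, 1.5) ⇒ out
candidate 6: (m,n)=(3,-14) → π∥ = 3-14·λ ≈ -43.2389, π⊥ = 3-14·λ' ≈ 7.2389 ∉ [0.1, 1.5) ⇒ out
candidate 7: (m,n)=(-15,8) → π∥ = -15+8·λ ≈ 11.4222, π⊥ = -15+8·λ' ≈ -17.4222 ∉ [0.1, 1.5) ⇒ out
candidate 8: (m,n)=(2,3) → π∥ = 2+3·λ ≈ 11.9083, π⊥ = 2+3·λ' ≈ 1.0917 ∈ [0.1, 1.5) ⇒ IN Λ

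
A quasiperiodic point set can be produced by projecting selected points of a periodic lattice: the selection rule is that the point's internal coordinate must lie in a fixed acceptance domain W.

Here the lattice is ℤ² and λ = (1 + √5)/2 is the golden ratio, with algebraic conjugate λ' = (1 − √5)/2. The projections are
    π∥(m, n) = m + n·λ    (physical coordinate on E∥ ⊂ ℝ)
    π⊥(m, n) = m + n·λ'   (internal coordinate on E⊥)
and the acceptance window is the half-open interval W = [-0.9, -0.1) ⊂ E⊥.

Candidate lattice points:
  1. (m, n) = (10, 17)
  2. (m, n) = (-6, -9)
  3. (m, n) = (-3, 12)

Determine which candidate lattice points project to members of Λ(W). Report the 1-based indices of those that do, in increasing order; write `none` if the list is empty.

Compute λ' = (1−√5)/2 = -0.61803, so π⊥(m,n) = m -0.61803·n.
[1] lift (10,17): star map gives -0.50658; window check -0.9 ≤ -0.50658 < -0.1 is true → IN Λ
[2] lift (-6,-9): star map gives -0.43769; window check -0.9 ≤ -0.43769 < -0.1 is true → IN Λ
[3] lift (-3,12): star map gives -10.41641; window check -0.9 ≤ -10.41641 < -0.1 is false → out

1, 2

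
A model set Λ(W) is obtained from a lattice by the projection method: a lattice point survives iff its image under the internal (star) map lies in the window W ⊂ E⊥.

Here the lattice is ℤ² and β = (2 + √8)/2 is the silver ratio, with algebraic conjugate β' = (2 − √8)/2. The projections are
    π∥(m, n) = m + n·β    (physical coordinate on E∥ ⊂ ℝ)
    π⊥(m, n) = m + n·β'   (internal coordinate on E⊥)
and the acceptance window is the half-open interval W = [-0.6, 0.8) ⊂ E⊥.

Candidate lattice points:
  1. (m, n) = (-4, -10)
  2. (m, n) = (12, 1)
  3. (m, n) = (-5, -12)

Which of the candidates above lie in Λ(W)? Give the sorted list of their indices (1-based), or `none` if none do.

Compute β' = (2−√8)/2 = -0.414214, so π⊥(m,n) = m -0.414214·n.
candidate 1: (m,n)=(-4,-10) → π∥ = -4-10·β ≈ -28.142136, π⊥ = -4-10·β' ≈ 0.142136 ∈ [-0.6, 0.8) ⇒ IN Λ
candidate 2: (m,n)=(12,1) → π∥ = 12+1·β ≈ 14.414214, π⊥ = 12+1·β' ≈ 11.585786 ∉ [-0.6, 0.8) ⇒ out
candidate 3: (m,n)=(-5,-12) → π∥ = -5-12·β ≈ -33.970563, π⊥ = -5-12·β' ≈ -0.029437 ∈ [-0.6, 0.8) ⇒ IN Λ

1, 3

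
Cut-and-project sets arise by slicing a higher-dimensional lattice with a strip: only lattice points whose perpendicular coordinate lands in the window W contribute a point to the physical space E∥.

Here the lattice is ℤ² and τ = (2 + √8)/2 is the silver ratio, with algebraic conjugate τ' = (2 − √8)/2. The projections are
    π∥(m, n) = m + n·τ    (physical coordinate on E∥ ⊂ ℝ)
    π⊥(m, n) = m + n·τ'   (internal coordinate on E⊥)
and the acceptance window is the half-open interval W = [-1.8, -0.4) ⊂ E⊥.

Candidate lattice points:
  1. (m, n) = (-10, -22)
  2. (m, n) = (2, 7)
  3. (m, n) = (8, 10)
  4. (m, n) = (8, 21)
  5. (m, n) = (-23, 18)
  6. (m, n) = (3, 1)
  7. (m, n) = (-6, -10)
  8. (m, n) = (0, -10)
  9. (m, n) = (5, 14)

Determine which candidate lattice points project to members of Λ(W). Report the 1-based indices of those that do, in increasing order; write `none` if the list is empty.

1, 2, 4, 9

τ' = (2−√8)/2 ≈ -0.41421.
candidate 1: (m,n)=(-10,-22) → π∥ = -10-22·τ ≈ -63.11270, π⊥ = -10-22·τ' ≈ -0.88730 ∈ [-1.8, -0.4) ⇒ IN Λ
candidate 2: (m,n)=(2,7) → π∥ = 2+7·τ ≈ 18.89949, π⊥ = 2+7·τ' ≈ -0.89949 ∈ [-1.8, -0.4) ⇒ IN Λ
candidate 3: (m,n)=(8,10) → π∥ = 8+10·τ ≈ 32.14214, π⊥ = 8+10·τ' ≈ 3.85786 ∉ [-1.8, -0.4) ⇒ out
candidate 4: (m,n)=(8,21) → π∥ = 8+21·τ ≈ 58.69848, π⊥ = 8+21·τ' ≈ -0.69848 ∈ [-1.8, -0.4) ⇒ IN Λ
candidate 5: (m,n)=(-23,18) → π∥ = -23+18·τ ≈ 20.45584, π⊥ = -23+18·τ' ≈ -30.45584 ∉ [-1.8, -0.4) ⇒ out
candidate 6: (m,n)=(3,1) → π∥ = 3+1·τ ≈ 5.41421, π⊥ = 3+1·τ' ≈ 2.58579 ∉ [-1.8, -0.4) ⇒ out
candidate 7: (m,n)=(-6,-10) → π∥ = -6-10·τ ≈ -30.14214, π⊥ = -6-10·τ' ≈ -1.85786 ∉ [-1.8, -0.4) ⇒ out
candidate 8: (m,n)=(0,-10) → π∥ = 0-10·τ ≈ -24.14214, π⊥ = 0-10·τ' ≈ 4.14214 ∉ [-1.8, -0.4) ⇒ out
candidate 9: (m,n)=(5,14) → π∥ = 5+14·τ ≈ 38.79899, π⊥ = 5+14·τ' ≈ -0.79899 ∈ [-1.8, -0.4) ⇒ IN Λ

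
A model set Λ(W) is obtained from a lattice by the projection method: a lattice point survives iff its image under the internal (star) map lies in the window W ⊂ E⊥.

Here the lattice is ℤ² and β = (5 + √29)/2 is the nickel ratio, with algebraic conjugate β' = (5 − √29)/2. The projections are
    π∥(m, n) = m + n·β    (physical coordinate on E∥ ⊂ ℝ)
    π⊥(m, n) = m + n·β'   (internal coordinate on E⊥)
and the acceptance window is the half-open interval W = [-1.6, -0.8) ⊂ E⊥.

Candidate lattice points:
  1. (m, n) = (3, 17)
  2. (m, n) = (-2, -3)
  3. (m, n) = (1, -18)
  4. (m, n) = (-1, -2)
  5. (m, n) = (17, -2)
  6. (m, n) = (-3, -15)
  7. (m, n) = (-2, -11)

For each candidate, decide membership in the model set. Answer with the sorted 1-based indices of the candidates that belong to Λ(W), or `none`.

2

Compute β' = (5−√29)/2 = -0.19258, so π⊥(m,n) = m -0.19258·n.
candidate 1: (m,n)=(3,17) → π∥ = 3+17·β ≈ 91.27390, π⊥ = 3+17·β' ≈ -0.27390 ∉ [-1.6, -0.8) ⇒ out
candidate 2: (m,n)=(-2,-3) → π∥ = -2-3·β ≈ -17.57775, π⊥ = -2-3·β' ≈ -1.42225 ∈ [-1.6, -0.8) ⇒ IN Λ
candidate 3: (m,n)=(1,-18) → π∥ = 1-18·β ≈ -92.46648, π⊥ = 1-18·β' ≈ 4.46648 ∉ [-1.6, -0.8) ⇒ out
candidate 4: (m,n)=(-1,-2) → π∥ = -1-2·β ≈ -11.38516, π⊥ = -1-2·β' ≈ -0.61484 ∉ [-1.6, -0.8) ⇒ out
candidate 5: (m,n)=(17,-2) → π∥ = 17-2·β ≈ 6.61484, π⊥ = 17-2·β' ≈ 17.38516 ∉ [-1.6, -0.8) ⇒ out
candidate 6: (m,n)=(-3,-15) → π∥ = -3-15·β ≈ -80.88874, π⊥ = -3-15·β' ≈ -0.11126 ∉ [-1.6, -0.8) ⇒ out
candidate 7: (m,n)=(-2,-11) → π∥ = -2-11·β ≈ -59.11841, π⊥ = -2-11·β' ≈ 0.11841 ∉ [-1.6, -0.8) ⇒ out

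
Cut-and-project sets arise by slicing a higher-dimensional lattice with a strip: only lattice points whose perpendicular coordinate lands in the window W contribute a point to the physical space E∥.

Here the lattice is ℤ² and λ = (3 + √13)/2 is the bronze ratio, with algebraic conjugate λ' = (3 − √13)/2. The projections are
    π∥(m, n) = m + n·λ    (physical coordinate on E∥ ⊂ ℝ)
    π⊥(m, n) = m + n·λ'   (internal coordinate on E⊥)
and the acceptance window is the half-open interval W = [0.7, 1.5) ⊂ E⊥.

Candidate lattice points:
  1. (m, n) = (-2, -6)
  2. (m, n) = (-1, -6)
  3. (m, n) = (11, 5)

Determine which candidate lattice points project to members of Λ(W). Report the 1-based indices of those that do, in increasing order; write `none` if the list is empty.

2

Numerically λ ≈ 3.3028 and λ' = −1/λ ≈ -0.3028.
#1 (-2,-6): internal coord -2 + (-6)·λ' = -0.1833; -0.1833 ∉ [0.7, 1.5) → out
#2 (-1,-6): internal coord -1 + (-6)·λ' = +0.8167; +0.8167 ∈ [0.7, 1.5) → IN Λ
#3 (11,5): internal coord 11 + (5)·λ' = +9.4861; +9.4861 ∉ [0.7, 1.5) → out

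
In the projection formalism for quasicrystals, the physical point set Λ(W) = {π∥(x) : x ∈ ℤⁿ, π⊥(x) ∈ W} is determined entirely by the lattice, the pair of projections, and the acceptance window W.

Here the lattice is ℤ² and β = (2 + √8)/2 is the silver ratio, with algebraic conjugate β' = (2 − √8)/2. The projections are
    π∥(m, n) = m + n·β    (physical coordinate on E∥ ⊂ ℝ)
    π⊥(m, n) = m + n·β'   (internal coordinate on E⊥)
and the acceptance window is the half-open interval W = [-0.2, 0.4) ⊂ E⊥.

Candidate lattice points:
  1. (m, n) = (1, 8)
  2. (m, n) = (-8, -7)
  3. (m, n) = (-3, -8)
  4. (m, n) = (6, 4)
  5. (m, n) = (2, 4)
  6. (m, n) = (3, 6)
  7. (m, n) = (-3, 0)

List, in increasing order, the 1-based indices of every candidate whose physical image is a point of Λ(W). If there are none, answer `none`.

Compute β' = (2−√8)/2 = -0.41421, so π⊥(m,n) = m -0.41421·n.
candidate 1: (m,n)=(1,8) → π∥ = 1+8·β ≈ 20.31371, π⊥ = 1+8·β' ≈ -2.31371 ∉ [-0.2, 0.4) ⇒ out
candidate 2: (m,n)=(-8,-7) → π∥ = -8-7·β ≈ -24.89949, π⊥ = -8-7·β' ≈ -5.10051 ∉ [-0.2, 0.4) ⇒ out
candidate 3: (m,n)=(-3,-8) → π∥ = -3-8·β ≈ -22.31371, π⊥ = -3-8·β' ≈ 0.31371 ∈ [-0.2, 0.4) ⇒ IN Λ
candidate 4: (m,n)=(6,4) → π∥ = 6+4·β ≈ 15.65685, π⊥ = 6+4·β' ≈ 4.34315 ∉ [-0.2, 0.4) ⇒ out
candidate 5: (m,n)=(2,4) → π∥ = 2+4·β ≈ 11.65685, π⊥ = 2+4·β' ≈ 0.34315 ∈ [-0.2, 0.4) ⇒ IN Λ
candidate 6: (m,n)=(3,6) → π∥ = 3+6·β ≈ 17.48528, π⊥ = 3+6·β' ≈ 0.51472 ∉ [-0.2, 0.4) ⇒ out
candidate 7: (m,n)=(-3,0) → π∥ = -3+0·β ≈ -3.00000, π⊥ = -3+0·β' ≈ -3.00000 ∉ [-0.2, 0.4) ⇒ out

3, 5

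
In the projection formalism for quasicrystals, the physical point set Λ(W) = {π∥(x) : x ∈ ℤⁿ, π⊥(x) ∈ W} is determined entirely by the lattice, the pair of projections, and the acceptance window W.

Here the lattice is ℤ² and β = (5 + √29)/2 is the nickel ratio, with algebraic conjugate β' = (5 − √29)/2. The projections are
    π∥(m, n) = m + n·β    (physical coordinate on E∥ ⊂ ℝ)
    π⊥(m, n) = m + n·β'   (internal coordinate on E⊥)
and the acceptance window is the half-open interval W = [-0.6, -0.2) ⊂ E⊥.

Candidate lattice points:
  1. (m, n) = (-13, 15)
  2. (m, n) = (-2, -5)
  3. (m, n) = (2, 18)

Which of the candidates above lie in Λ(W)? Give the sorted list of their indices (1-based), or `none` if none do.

none

Numerically β ≈ 5.1926 and β' = −1/β ≈ -0.1926.
#1 (-13,15): internal coord -13 + (15)·β' = -15.8887; -15.8887 ∉ [-0.6, -0.2) → out
#2 (-2,-5): internal coord -2 + (-5)·β' = -1.0371; -1.0371 ∉ [-0.6, -0.2) → out
#3 (2,18): internal coord 2 + (18)·β' = -1.4665; -1.4665 ∉ [-0.6, -0.2) → out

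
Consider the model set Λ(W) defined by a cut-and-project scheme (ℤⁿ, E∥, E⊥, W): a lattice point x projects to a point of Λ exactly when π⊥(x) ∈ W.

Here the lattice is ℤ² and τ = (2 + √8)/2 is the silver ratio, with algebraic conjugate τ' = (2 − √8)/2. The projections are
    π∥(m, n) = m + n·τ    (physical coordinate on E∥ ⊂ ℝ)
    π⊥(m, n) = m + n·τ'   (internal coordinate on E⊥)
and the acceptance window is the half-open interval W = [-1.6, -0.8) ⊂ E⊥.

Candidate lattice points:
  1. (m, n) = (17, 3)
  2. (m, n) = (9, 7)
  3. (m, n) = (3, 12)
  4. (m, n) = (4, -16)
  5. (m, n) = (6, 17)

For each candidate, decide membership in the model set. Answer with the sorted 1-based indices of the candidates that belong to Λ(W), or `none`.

τ' = (2−√8)/2 ≈ -0.41421.
[1] lift (17,3): star map gives 15.75736; window check -1.6 ≤ 15.75736 < -0.8 is false → out
[2] lift (9,7): star map gives 6.10051; window check -1.6 ≤ 6.10051 < -0.8 is false → out
[3] lift (3,12): star map gives -1.97056; window check -1.6 ≤ -1.97056 < -0.8 is false → out
[4] lift (4,-16): star map gives 10.62742; window check -1.6 ≤ 10.62742 < -0.8 is false → out
[5] lift (6,17): star map gives -1.04163; window check -1.6 ≤ -1.04163 < -0.8 is true → IN Λ

5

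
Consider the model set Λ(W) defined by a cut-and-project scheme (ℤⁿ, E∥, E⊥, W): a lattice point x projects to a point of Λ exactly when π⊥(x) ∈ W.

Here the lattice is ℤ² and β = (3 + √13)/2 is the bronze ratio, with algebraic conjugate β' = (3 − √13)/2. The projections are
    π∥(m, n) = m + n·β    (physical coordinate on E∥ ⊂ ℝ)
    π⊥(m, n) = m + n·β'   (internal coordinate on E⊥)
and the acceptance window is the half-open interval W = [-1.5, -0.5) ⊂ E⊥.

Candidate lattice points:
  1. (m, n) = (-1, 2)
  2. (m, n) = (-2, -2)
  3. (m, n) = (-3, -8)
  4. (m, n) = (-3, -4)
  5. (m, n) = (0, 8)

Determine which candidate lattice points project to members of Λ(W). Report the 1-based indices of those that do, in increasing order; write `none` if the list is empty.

Numerically β ≈ 3.30278 and β' = −1/β ≈ -0.30278.
#1 (-1,2): internal coord -1 + (2)·β' = -1.60555; -1.60555 ∉ [-1.5, -0.5) → out
#2 (-2,-2): internal coord -2 + (-2)·β' = -1.39445; -1.39445 ∈ [-1.5, -0.5) → IN Λ
#3 (-3,-8): internal coord -3 + (-8)·β' = -0.57779; -0.57779 ∈ [-1.5, -0.5) → IN Λ
#4 (-3,-4): internal coord -3 + (-4)·β' = -1.78890; -1.78890 ∉ [-1.5, -0.5) → out
#5 (0,8): internal coord 0 + (8)·β' = -2.42221; -2.42221 ∉ [-1.5, -0.5) → out

2, 3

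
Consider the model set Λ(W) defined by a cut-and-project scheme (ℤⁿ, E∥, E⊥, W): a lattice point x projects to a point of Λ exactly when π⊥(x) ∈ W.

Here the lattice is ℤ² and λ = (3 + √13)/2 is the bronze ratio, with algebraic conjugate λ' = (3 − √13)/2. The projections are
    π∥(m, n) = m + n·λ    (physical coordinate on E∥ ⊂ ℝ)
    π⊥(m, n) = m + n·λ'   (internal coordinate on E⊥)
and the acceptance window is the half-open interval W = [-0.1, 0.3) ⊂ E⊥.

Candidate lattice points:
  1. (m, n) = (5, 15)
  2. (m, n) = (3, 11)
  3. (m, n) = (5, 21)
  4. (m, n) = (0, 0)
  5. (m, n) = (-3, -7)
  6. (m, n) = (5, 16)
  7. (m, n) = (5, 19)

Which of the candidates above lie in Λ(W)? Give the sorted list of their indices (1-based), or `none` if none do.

4, 6

Numerically λ ≈ 3.30278 and λ' = −1/λ ≈ -0.30278.
#1 (5,15): internal coord 5 + (15)·λ' = +0.45837; +0.45837 ∉ [-0.1, 0.3) → out
#2 (3,11): internal coord 3 + (11)·λ' = -0.33053; -0.33053 ∉ [-0.1, 0.3) → out
#3 (5,21): internal coord 5 + (21)·λ' = -1.35829; -1.35829 ∉ [-0.1, 0.3) → out
#4 (0,0): internal coord 0 + (0)·λ' = +0.00000; +0.00000 ∈ [-0.1, 0.3) → IN Λ
#5 (-3,-7): internal coord -3 + (-7)·λ' = -0.88057; -0.88057 ∉ [-0.1, 0.3) → out
#6 (5,16): internal coord 5 + (16)·λ' = +0.15559; +0.15559 ∈ [-0.1, 0.3) → IN Λ
#7 (5,19): internal coord 5 + (19)·λ' = -0.75274; -0.75274 ∉ [-0.1, 0.3) → out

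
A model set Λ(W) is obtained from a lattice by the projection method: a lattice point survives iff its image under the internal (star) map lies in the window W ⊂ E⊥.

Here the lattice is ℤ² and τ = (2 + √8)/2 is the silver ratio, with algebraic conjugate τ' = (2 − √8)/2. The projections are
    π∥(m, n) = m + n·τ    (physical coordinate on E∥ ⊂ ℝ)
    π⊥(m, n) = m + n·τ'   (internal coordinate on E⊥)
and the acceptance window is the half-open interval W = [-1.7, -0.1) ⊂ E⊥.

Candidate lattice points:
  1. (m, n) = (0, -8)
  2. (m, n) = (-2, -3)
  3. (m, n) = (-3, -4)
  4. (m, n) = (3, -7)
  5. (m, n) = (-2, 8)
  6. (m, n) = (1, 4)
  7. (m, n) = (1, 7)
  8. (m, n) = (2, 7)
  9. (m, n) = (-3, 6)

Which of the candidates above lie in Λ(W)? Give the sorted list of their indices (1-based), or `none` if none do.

2, 3, 6, 8

Compute τ' = (2−√8)/2 = -0.41421, so π⊥(m,n) = m -0.41421·n.
candidate 1: (m,n)=(0,-8) → π∥ = 0-8·τ ≈ -19.31371, π⊥ = 0-8·τ' ≈ 3.31371 ∉ [-1.7, -0.1) ⇒ out
candidate 2: (m,n)=(-2,-3) → π∥ = -2-3·τ ≈ -9.24264, π⊥ = -2-3·τ' ≈ -0.75736 ∈ [-1.7, -0.1) ⇒ IN Λ
candidate 3: (m,n)=(-3,-4) → π∥ = -3-4·τ ≈ -12.65685, π⊥ = -3-4·τ' ≈ -1.34315 ∈ [-1.7, -0.1) ⇒ IN Λ
candidate 4: (m,n)=(3,-7) → π∥ = 3-7·τ ≈ -13.89949, π⊥ = 3-7·τ' ≈ 5.89949 ∉ [-1.7, -0.1) ⇒ out
candidate 5: (m,n)=(-2,8) → π∥ = -2+8·τ ≈ 17.31371, π⊥ = -2+8·τ' ≈ -5.31371 ∉ [-1.7, -0.1) ⇒ out
candidate 6: (m,n)=(1,4) → π∥ = 1+4·τ ≈ 10.65685, π⊥ = 1+4·τ' ≈ -0.65685 ∈ [-1.7, -0.1) ⇒ IN Λ
candidate 7: (m,n)=(1,7) → π∥ = 1+7·τ ≈ 17.89949, π⊥ = 1+7·τ' ≈ -1.89949 ∉ [-1.7, -0.1) ⇒ out
candidate 8: (m,n)=(2,7) → π∥ = 2+7·τ ≈ 18.89949, π⊥ = 2+7·τ' ≈ -0.89949 ∈ [-1.7, -0.1) ⇒ IN Λ
candidate 9: (m,n)=(-3,6) → π∥ = -3+6·τ ≈ 11.48528, π⊥ = -3+6·τ' ≈ -5.48528 ∉ [-1.7, -0.1) ⇒ out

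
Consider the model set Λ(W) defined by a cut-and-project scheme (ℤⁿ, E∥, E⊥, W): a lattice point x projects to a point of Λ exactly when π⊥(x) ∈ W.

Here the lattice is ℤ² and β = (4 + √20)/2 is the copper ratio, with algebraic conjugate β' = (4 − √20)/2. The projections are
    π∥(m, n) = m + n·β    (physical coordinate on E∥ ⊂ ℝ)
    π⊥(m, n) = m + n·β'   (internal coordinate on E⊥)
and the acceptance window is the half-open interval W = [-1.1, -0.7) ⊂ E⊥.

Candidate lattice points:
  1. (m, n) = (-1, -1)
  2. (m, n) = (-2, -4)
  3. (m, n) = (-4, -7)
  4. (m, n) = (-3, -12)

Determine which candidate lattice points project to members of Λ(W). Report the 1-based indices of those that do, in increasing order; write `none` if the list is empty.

1, 2

Numerically β ≈ 4.23607 and β' = −1/β ≈ -0.23607.
[1] lift (-1,-1): star map gives -0.76393; window check -1.1 ≤ -0.76393 < -0.7 is true → IN Λ
[2] lift (-2,-4): star map gives -1.05573; window check -1.1 ≤ -1.05573 < -0.7 is true → IN Λ
[3] lift (-4,-7): star map gives -2.34752; window check -1.1 ≤ -2.34752 < -0.7 is false → out
[4] lift (-3,-12): star map gives -0.16718; window check -1.1 ≤ -0.16718 < -0.7 is false → out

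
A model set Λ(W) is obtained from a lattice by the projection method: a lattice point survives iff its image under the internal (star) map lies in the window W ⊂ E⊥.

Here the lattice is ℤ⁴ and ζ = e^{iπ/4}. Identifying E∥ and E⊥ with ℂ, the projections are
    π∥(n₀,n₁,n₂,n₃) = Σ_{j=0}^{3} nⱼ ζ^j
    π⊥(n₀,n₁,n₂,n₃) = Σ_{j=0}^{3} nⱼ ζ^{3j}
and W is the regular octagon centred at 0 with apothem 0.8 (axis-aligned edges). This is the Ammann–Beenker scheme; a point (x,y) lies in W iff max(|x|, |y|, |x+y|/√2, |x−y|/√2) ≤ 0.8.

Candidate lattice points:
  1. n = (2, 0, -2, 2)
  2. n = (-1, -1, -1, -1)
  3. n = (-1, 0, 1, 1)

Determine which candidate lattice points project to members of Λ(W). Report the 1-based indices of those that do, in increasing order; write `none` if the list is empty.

π⊥(n) = n₀ + n₁ζ³ + n₂ζ⁶ + n₃ζ⁹ where ζ = e^{iπ/4}.
candidate 1: n = (2, 0, -2, 2) → π⊥ ≈ (+3.41421, +3.41421); max(|x|,|y|,|x±y|/√2) = 4.82843 > 0.8 ⇒ ∉ W
candidate 2: n = (-1, -1, -1, -1) → π⊥ ≈ (-1.00000, -0.41421); max(|x|,|y|,|x±y|/√2) = 1.00000 > 0.8 ⇒ ∉ W
candidate 3: n = (-1, 0, 1, 1) → π⊥ ≈ (-0.29289, -0.29289); max(|x|,|y|,|x±y|/√2) = 0.41421 ≤ 0.8 ⇒ ∈ W

3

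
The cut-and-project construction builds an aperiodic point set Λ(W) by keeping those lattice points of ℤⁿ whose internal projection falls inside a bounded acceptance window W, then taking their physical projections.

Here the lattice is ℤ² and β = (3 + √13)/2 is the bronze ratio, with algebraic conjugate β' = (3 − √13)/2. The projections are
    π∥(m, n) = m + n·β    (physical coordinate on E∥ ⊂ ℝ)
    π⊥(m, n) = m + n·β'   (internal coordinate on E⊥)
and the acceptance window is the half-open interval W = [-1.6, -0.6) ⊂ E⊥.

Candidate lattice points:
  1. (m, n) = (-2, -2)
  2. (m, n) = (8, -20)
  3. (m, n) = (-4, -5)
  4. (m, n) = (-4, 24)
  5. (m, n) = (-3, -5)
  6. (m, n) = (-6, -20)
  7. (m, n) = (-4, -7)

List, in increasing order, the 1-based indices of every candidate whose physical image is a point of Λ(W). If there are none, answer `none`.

1, 5

β' = (3−√13)/2 ≈ -0.30278.
candidate 1: (m,n)=(-2,-2) → π∥ = -2-2·β ≈ -8.60555, π⊥ = -2-2·β' ≈ -1.39445 ∈ [-1.6, -0.6) ⇒ IN Λ
candidate 2: (m,n)=(8,-20) → π∥ = 8-20·β ≈ -58.05551, π⊥ = 8-20·β' ≈ 14.05551 ∉ [-1.6, -0.6) ⇒ out
candidate 3: (m,n)=(-4,-5) → π∥ = -4-5·β ≈ -20.51388, π⊥ = -4-5·β' ≈ -2.48612 ∉ [-1.6, -0.6) ⇒ out
candidate 4: (m,n)=(-4,24) → π∥ = -4+24·β ≈ 75.26662, π⊥ = -4+24·β' ≈ -11.26662 ∉ [-1.6, -0.6) ⇒ out
candidate 5: (m,n)=(-3,-5) → π∥ = -3-5·β ≈ -19.51388, π⊥ = -3-5·β' ≈ -1.48612 ∈ [-1.6, -0.6) ⇒ IN Λ
candidate 6: (m,n)=(-6,-20) → π∥ = -6-20·β ≈ -72.05551, π⊥ = -6-20·β' ≈ 0.05551 ∉ [-1.6, -0.6) ⇒ out
candidate 7: (m,n)=(-4,-7) → π∥ = -4-7·β ≈ -27.11943, π⊥ = -4-7·β' ≈ -1.88057 ∉ [-1.6, -0.6) ⇒ out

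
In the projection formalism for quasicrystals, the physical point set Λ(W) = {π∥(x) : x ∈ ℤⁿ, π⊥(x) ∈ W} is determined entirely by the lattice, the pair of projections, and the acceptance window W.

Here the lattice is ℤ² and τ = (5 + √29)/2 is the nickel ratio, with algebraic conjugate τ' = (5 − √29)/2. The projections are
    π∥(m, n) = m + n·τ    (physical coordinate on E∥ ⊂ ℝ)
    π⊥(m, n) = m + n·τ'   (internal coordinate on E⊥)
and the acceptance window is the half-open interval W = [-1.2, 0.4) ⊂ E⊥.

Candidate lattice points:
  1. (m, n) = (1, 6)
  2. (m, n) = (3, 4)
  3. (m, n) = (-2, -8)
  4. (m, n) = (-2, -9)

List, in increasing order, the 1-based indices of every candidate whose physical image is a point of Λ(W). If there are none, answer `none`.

τ' = (5−√29)/2 ≈ -0.192582.
#1 (1,6): internal coord 1 + (6)·τ' = -0.155494; -0.155494 ∈ [-1.2, 0.4) → IN Λ
#2 (3,4): internal coord 3 + (4)·τ' = +2.229670; +2.229670 ∉ [-1.2, 0.4) → out
#3 (-2,-8): internal coord -2 + (-8)·τ' = -0.459341; -0.459341 ∈ [-1.2, 0.4) → IN Λ
#4 (-2,-9): internal coord -2 + (-9)·τ' = -0.266758; -0.266758 ∈ [-1.2, 0.4) → IN Λ

1, 3, 4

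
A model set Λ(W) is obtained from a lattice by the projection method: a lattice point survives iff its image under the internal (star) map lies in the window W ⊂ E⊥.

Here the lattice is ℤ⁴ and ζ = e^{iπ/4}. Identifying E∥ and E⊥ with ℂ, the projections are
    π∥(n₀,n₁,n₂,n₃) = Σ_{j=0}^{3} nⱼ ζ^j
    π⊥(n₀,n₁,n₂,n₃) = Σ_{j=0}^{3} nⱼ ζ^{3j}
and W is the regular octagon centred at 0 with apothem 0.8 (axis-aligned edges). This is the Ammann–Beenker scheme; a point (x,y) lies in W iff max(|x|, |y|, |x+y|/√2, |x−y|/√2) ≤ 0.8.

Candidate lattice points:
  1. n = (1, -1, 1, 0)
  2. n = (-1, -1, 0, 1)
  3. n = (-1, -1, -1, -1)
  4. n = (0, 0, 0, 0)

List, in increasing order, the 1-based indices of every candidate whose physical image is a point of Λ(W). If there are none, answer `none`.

With ζ = e^{iπ/4} the internal vectors are ζ^0,ζ^3,ζ^6,ζ^9.
candidate 1: n = (1, -1, 1, 0) → π⊥ ≈ (+1.707107, -1.707107); max(|x|,|y|,|x±y|/√2) = 2.414214 > 0.8 ⇒ ∉ W
candidate 2: n = (-1, -1, 0, 1) → π⊥ ≈ (+0.414214, +0.000000); max(|x|,|y|,|x±y|/√2) = 0.414214 ≤ 0.8 ⇒ ∈ W
candidate 3: n = (-1, -1, -1, -1) → π⊥ ≈ (-1.000000, -0.414214); max(|x|,|y|,|x±y|/√2) = 1.000000 > 0.8 ⇒ ∉ W
candidate 4: n = (0, 0, 0, 0) → π⊥ ≈ (+0.000000, +0.000000); max(|x|,|y|,|x±y|/√2) = 0.000000 ≤ 0.8 ⇒ ∈ W

2, 4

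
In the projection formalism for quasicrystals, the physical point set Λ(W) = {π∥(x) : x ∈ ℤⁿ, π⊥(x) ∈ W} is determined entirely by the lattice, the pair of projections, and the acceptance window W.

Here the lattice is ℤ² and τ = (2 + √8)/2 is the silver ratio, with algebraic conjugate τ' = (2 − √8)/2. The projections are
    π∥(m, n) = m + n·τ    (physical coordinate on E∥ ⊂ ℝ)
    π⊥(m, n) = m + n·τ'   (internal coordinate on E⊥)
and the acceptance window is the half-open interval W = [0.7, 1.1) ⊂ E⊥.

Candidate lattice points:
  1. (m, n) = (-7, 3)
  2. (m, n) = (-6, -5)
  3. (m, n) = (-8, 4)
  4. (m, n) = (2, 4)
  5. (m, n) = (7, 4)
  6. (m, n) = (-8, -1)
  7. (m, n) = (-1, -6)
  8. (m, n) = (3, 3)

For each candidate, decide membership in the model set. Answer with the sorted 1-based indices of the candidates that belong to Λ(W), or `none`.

none

τ' = (2−√8)/2 ≈ -0.414214.
[1] lift (-7,3): star map gives -8.242641; window check 0.7 ≤ -8.242641 < 1.1 is false → out
[2] lift (-6,-5): star map gives -3.928932; window check 0.7 ≤ -3.928932 < 1.1 is false → out
[3] lift (-8,4): star map gives -9.656854; window check 0.7 ≤ -9.656854 < 1.1 is false → out
[4] lift (2,4): star map gives 0.343146; window check 0.7 ≤ 0.343146 < 1.1 is false → out
[5] lift (7,4): star map gives 5.343146; window check 0.7 ≤ 5.343146 < 1.1 is false → out
[6] lift (-8,-1): star map gives -7.585786; window check 0.7 ≤ -7.585786 < 1.1 is false → out
[7] lift (-1,-6): star map gives 1.485281; window check 0.7 ≤ 1.485281 < 1.1 is false → out
[8] lift (3,3): star map gives 1.757359; window check 0.7 ≤ 1.757359 < 1.1 is false → out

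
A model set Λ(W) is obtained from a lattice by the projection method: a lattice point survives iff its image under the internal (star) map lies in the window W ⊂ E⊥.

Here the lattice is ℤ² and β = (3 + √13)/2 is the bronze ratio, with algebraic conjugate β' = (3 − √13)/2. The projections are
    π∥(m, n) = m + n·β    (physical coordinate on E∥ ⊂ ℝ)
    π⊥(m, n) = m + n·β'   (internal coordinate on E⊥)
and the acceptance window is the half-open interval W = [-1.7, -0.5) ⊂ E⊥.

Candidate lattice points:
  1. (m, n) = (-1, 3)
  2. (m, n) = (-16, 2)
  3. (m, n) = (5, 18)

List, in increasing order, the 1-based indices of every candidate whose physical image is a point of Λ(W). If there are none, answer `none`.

none

Compute β' = (3−√13)/2 = -0.3028, so π⊥(m,n) = m -0.3028·n.
#1 (-1,3): internal coord -1 + (3)·β' = -1.9083; -1.9083 ∉ [-1.7, -0.5) → out
#2 (-16,2): internal coord -16 + (2)·β' = -16.6056; -16.6056 ∉ [-1.7, -0.5) → out
#3 (5,18): internal coord 5 + (18)·β' = -0.4500; -0.4500 ∉ [-1.7, -0.5) → out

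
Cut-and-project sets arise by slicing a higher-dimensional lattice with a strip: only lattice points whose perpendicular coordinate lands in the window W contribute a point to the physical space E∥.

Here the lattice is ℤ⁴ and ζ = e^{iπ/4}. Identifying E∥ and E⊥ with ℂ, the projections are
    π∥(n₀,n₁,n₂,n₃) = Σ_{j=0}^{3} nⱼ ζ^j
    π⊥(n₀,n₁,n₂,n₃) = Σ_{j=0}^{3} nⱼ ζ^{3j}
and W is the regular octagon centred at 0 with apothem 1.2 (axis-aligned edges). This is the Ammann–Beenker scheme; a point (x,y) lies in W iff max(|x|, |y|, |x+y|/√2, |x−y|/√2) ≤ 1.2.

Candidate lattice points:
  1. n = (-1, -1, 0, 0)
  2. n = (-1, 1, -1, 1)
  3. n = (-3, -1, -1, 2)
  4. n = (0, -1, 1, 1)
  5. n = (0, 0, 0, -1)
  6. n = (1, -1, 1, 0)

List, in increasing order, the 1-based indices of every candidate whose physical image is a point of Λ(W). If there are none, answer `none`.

π⊥(n) = n₀ + n₁ζ³ + n₂ζ⁶ + n₃ζ⁹ where ζ = e^{iπ/4}.
candidate 1: n = (-1, -1, 0, 0) → π⊥ ≈ (-0.292893, -0.707107); max(|x|,|y|,|x±y|/√2) = 0.707107 ≤ 1.2 ⇒ ∈ W
candidate 2: n = (-1, 1, -1, 1) → π⊥ ≈ (-1.000000, +2.414214); max(|x|,|y|,|x±y|/√2) = 2.414214 > 1.2 ⇒ ∉ W
candidate 3: n = (-3, -1, -1, 2) → π⊥ ≈ (-0.878680, +1.707107); max(|x|,|y|,|x±y|/√2) = 1.828427 > 1.2 ⇒ ∉ W
candidate 4: n = (0, -1, 1, 1) → π⊥ ≈ (+1.414214, -1.000000); max(|x|,|y|,|x±y|/√2) = 1.707107 > 1.2 ⇒ ∉ W
candidate 5: n = (0, 0, 0, -1) → π⊥ ≈ (-0.707107, -0.707107); max(|x|,|y|,|x±y|/√2) = 1.000000 ≤ 1.2 ⇒ ∈ W
candidate 6: n = (1, -1, 1, 0) → π⊥ ≈ (+1.707107, -1.707107); max(|x|,|y|,|x±y|/√2) = 2.414214 > 1.2 ⇒ ∉ W

1, 5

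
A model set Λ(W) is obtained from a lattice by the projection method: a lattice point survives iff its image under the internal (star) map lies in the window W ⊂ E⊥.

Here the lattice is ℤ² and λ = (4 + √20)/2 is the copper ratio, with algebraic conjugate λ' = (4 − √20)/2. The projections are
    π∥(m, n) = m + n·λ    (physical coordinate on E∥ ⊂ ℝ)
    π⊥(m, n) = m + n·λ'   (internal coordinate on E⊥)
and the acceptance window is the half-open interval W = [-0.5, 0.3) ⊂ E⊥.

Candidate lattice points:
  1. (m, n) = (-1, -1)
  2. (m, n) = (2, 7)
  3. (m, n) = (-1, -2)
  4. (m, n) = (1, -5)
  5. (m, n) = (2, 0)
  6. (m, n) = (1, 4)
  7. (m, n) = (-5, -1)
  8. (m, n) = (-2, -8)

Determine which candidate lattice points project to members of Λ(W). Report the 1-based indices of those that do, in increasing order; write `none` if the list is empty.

Compute λ' = (4−√20)/2 = -0.236068, so π⊥(m,n) = m -0.236068·n.
candidate 1: (m,n)=(-1,-1) → π∥ = -1-1·λ ≈ -5.236068, π⊥ = -1-1·λ' ≈ -0.763932 ∉ [-0.5, 0.3) ⇒ out
candidate 2: (m,n)=(2,7) → π∥ = 2+7·λ ≈ 31.652476, π⊥ = 2+7·λ' ≈ 0.347524 ∉ [-0.5, 0.3) ⇒ out
candidate 3: (m,n)=(-1,-2) → π∥ = -1-2·λ ≈ -9.472136, π⊥ = -1-2·λ' ≈ -0.527864 ∉ [-0.5, 0.3) ⇒ out
candidate 4: (m,n)=(1,-5) → π∥ = 1-5·λ ≈ -20.180340, π⊥ = 1-5·λ' ≈ 2.180340 ∉ [-0.5, 0.3) ⇒ out
candidate 5: (m,n)=(2,0) → π∥ = 2+0·λ ≈ 2.000000, π⊥ = 2+0·λ' ≈ 2.000000 ∉ [-0.5, 0.3) ⇒ out
candidate 6: (m,n)=(1,4) → π∥ = 1+4·λ ≈ 17.944272, π⊥ = 1+4·λ' ≈ 0.055728 ∈ [-0.5, 0.3) ⇒ IN Λ
candidate 7: (m,n)=(-5,-1) → π∥ = -5-1·λ ≈ -9.236068, π⊥ = -5-1·λ' ≈ -4.763932 ∉ [-0.5, 0.3) ⇒ out
candidate 8: (m,n)=(-2,-8) → π∥ = -2-8·λ ≈ -35.888544, π⊥ = -2-8·λ' ≈ -0.111456 ∈ [-0.5, 0.3) ⇒ IN Λ

6, 8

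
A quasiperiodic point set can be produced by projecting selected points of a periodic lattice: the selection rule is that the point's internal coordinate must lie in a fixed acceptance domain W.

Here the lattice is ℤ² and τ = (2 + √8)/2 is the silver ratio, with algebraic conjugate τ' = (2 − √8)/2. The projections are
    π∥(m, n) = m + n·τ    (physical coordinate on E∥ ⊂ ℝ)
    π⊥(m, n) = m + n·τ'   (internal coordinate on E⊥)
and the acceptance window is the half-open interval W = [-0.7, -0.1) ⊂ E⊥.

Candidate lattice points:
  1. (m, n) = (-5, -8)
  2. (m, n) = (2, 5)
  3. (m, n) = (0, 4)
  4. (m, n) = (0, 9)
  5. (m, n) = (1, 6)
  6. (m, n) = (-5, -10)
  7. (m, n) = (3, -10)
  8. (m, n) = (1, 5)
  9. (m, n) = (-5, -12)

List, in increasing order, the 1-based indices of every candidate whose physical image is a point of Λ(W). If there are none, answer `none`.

none

Compute τ' = (2−√8)/2 = -0.4142, so π⊥(m,n) = m -0.4142·n.
#1 (-5,-8): internal coord -5 + (-8)·τ' = -1.6863; -1.6863 ∉ [-0.7, -0.1) → out
#2 (2,5): internal coord 2 + (5)·τ' = -0.0711; -0.0711 ∉ [-0.7, -0.1) → out
#3 (0,4): internal coord 0 + (4)·τ' = -1.6569; -1.6569 ∉ [-0.7, -0.1) → out
#4 (0,9): internal coord 0 + (9)·τ' = -3.7279; -3.7279 ∉ [-0.7, -0.1) → out
#5 (1,6): internal coord 1 + (6)·τ' = -1.4853; -1.4853 ∉ [-0.7, -0.1) → out
#6 (-5,-10): internal coord -5 + (-10)·τ' = -0.8579; -0.8579 ∉ [-0.7, -0.1) → out
#7 (3,-10): internal coord 3 + (-10)·τ' = +7.1421; +7.1421 ∉ [-0.7, -0.1) → out
#8 (1,5): internal coord 1 + (5)·τ' = -1.0711; -1.0711 ∉ [-0.7, -0.1) → out
#9 (-5,-12): internal coord -5 + (-12)·τ' = -0.0294; -0.0294 ∉ [-0.7, -0.1) → out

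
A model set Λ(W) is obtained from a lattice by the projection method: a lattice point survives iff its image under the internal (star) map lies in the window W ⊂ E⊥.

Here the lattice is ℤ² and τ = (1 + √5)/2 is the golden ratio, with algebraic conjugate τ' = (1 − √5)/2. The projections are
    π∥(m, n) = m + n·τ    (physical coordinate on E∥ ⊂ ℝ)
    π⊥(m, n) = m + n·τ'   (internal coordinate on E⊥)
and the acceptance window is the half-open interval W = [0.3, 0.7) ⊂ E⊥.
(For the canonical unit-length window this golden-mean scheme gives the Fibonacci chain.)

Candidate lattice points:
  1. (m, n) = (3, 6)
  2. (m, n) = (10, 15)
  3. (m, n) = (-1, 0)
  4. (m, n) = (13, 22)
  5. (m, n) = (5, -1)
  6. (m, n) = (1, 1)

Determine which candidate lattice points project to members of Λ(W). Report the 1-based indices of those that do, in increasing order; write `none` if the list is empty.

Compute τ' = (1−√5)/2 = -0.618034, so π⊥(m,n) = m -0.618034·n.
candidate 1: (m,n)=(3,6) → π∥ = 3+6·τ ≈ 12.708204, π⊥ = 3+6·τ' ≈ -0.708204 ∉ [0.3, 0.7) ⇒ out
candidate 2: (m,n)=(10,15) → π∥ = 10+15·τ ≈ 34.270510, π⊥ = 10+15·τ' ≈ 0.729490 ∉ [0.3, 0.7) ⇒ out
candidate 3: (m,n)=(-1,0) → π∥ = -1+0·τ ≈ -1.000000, π⊥ = -1+0·τ' ≈ -1.000000 ∉ [0.3, 0.7) ⇒ out
candidate 4: (m,n)=(13,22) → π∥ = 13+22·τ ≈ 48.596748, π⊥ = 13+22·τ' ≈ -0.596748 ∉ [0.3, 0.7) ⇒ out
candidate 5: (m,n)=(5,-1) → π∥ = 5-1·τ ≈ 3.381966, π⊥ = 5-1·τ' ≈ 5.618034 ∉ [0.3, 0.7) ⇒ out
candidate 6: (m,n)=(1,1) → π∥ = 1+1·τ ≈ 2.618034, π⊥ = 1+1·τ' ≈ 0.381966 ∈ [0.3, 0.7) ⇒ IN Λ

6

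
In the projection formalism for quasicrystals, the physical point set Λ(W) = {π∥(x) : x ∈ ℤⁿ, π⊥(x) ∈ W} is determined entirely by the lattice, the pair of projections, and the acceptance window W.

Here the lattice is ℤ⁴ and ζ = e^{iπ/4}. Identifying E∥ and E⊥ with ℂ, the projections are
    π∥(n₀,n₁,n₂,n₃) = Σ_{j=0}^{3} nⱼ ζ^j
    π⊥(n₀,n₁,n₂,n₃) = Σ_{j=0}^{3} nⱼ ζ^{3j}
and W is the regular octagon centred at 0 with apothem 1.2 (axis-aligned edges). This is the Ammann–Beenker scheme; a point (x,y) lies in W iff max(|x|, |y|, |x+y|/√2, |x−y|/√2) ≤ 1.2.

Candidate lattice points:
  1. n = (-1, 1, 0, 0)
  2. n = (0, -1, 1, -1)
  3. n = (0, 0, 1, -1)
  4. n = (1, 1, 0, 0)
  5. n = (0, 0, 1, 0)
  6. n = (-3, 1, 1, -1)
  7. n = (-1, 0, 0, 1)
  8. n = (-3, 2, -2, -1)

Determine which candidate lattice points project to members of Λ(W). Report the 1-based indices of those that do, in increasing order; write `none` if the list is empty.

4, 5, 7

With ζ = e^{iπ/4} the internal vectors are ζ^0,ζ^3,ζ^6,ζ^9.
candidate 1: n = (-1, 1, 0, 0) → π⊥ ≈ (-1.7071, +0.7071); max(|x|,|y|,|x±y|/√2) = 1.7071 > 1.2 ⇒ ∉ W
candidate 2: n = (0, -1, 1, -1) → π⊥ ≈ (+0.0000, -2.4142); max(|x|,|y|,|x±y|/√2) = 2.4142 > 1.2 ⇒ ∉ W
candidate 3: n = (0, 0, 1, -1) → π⊥ ≈ (-0.7071, -1.7071); max(|x|,|y|,|x±y|/√2) = 1.7071 > 1.2 ⇒ ∉ W
candidate 4: n = (1, 1, 0, 0) → π⊥ ≈ (+0.2929, +0.7071); max(|x|,|y|,|x±y|/√2) = 0.7071 ≤ 1.2 ⇒ ∈ W
candidate 5: n = (0, 0, 1, 0) → π⊥ ≈ (+0.0000, -1.0000); max(|x|,|y|,|x±y|/√2) = 1.0000 ≤ 1.2 ⇒ ∈ W
candidate 6: n = (-3, 1, 1, -1) → π⊥ ≈ (-4.4142, -1.0000); max(|x|,|y|,|x±y|/√2) = 4.4142 > 1.2 ⇒ ∉ W
candidate 7: n = (-1, 0, 0, 1) → π⊥ ≈ (-0.2929, +0.7071); max(|x|,|y|,|x±y|/√2) = 0.7071 ≤ 1.2 ⇒ ∈ W
candidate 8: n = (-3, 2, -2, -1) → π⊥ ≈ (-5.1213, +2.7071); max(|x|,|y|,|x±y|/√2) = 5.5355 > 1.2 ⇒ ∉ W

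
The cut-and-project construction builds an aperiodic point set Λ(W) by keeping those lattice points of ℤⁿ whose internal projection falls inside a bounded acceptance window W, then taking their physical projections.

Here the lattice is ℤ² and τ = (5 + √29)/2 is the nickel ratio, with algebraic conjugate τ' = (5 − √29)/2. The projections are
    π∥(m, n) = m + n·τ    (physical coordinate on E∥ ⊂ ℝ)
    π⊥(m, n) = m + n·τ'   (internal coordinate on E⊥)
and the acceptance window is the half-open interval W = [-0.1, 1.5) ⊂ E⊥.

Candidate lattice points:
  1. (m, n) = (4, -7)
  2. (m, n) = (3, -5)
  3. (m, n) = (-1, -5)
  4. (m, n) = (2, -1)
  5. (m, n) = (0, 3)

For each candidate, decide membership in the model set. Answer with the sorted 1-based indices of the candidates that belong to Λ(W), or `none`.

Numerically τ ≈ 5.192582 and τ' = −1/τ ≈ -0.192582.
[1] lift (4,-7): star map gives 5.348077; window check -0.1 ≤ 5.348077 < 1.5 is false → out
[2] lift (3,-5): star map gives 3.962912; window check -0.1 ≤ 3.962912 < 1.5 is false → out
[3] lift (-1,-5): star map gives -0.037088; window check -0.1 ≤ -0.037088 < 1.5 is true → IN Λ
[4] lift (2,-1): star map gives 2.192582; window check -0.1 ≤ 2.192582 < 1.5 is false → out
[5] lift (0,3): star map gives -0.577747; window check -0.1 ≤ -0.577747 < 1.5 is false → out

3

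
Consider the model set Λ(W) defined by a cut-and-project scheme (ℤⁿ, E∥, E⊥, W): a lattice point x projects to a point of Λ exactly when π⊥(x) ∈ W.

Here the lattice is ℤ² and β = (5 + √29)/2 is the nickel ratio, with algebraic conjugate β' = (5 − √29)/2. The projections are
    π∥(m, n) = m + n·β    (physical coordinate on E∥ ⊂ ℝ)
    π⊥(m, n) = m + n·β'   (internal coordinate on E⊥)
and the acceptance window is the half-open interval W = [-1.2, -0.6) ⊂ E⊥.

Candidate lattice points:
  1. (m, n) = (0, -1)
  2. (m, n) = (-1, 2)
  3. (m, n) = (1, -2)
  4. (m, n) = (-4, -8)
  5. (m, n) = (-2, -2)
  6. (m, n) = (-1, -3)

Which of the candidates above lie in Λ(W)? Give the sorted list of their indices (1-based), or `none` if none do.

Numerically β ≈ 5.19258 and β' = −1/β ≈ -0.19258.
#1 (0,-1): internal coord 0 + (-1)·β' = +0.19258; +0.19258 ∉ [-1.2, -0.6) → out
#2 (-1,2): internal coord -1 + (2)·β' = -1.38516; -1.38516 ∉ [-1.2, -0.6) → out
#3 (1,-2): internal coord 1 + (-2)·β' = +1.38516; +1.38516 ∉ [-1.2, -0.6) → out
#4 (-4,-8): internal coord -4 + (-8)·β' = -2.45934; -2.45934 ∉ [-1.2, -0.6) → out
#5 (-2,-2): internal coord -2 + (-2)·β' = -1.61484; -1.61484 ∉ [-1.2, -0.6) → out
#6 (-1,-3): internal coord -1 + (-3)·β' = -0.42225; -0.42225 ∉ [-1.2, -0.6) → out

none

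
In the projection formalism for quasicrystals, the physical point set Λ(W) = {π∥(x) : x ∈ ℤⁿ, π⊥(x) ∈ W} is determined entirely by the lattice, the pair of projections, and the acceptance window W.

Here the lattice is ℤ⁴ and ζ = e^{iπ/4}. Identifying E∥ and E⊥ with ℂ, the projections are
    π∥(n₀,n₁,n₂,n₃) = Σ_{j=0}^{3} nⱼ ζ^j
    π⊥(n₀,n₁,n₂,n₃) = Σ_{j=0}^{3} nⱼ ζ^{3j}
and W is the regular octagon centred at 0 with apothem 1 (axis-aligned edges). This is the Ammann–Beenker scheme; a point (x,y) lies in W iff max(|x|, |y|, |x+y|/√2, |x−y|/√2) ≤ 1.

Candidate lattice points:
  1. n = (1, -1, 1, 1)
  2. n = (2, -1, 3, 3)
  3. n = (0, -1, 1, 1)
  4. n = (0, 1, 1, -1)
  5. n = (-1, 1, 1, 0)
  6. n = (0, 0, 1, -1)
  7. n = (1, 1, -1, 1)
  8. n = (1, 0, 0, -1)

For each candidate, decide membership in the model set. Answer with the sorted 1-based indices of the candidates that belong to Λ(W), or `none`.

8

π⊥(n) = n₀ + n₁ζ³ + n₂ζ⁶ + n₃ζ⁹ where ζ = e^{iπ/4}.
#1 (1, -1, 1, 1): internal (2.414214, -1.000000); octagon support 2.414214 vs apothem 1 → ∉ W
#2 (2, -1, 3, 3): internal (4.828427, -1.585786); octagon support 4.828427 vs apothem 1 → ∉ W
#3 (0, -1, 1, 1): internal (1.414214, -1.000000); octagon support 1.707107 vs apothem 1 → ∉ W
#4 (0, 1, 1, -1): internal (-1.414214, -1.000000); octagon support 1.707107 vs apothem 1 → ∉ W
#5 (-1, 1, 1, 0): internal (-1.707107, -0.292893); octagon support 1.707107 vs apothem 1 → ∉ W
#6 (0, 0, 1, -1): internal (-0.707107, -1.707107); octagon support 1.707107 vs apothem 1 → ∉ W
#7 (1, 1, -1, 1): internal (1.000000, 2.414214); octagon support 2.414214 vs apothem 1 → ∉ W
#8 (1, 0, 0, -1): internal (0.292893, -0.707107); octagon support 0.707107 vs apothem 1 → ∈ W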